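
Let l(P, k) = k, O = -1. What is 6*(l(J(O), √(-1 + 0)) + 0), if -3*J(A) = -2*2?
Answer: 6*I ≈ 6.0*I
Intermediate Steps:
J(A) = 4/3 (J(A) = -(-2)*2/3 = -⅓*(-4) = 4/3)
6*(l(J(O), √(-1 + 0)) + 0) = 6*(√(-1 + 0) + 0) = 6*(√(-1) + 0) = 6*(I + 0) = 6*I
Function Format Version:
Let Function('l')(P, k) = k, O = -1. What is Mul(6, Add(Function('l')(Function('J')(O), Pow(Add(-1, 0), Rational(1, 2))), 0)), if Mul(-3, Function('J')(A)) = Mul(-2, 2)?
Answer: Mul(6, I) ≈ Mul(6.0000, I)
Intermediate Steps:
Function('J')(A) = Rational(4, 3) (Function('J')(A) = Mul(Rational(-1, 3), Mul(-2, 2)) = Mul(Rational(-1, 3), -4) = Rational(4, 3))
Mul(6, Add(Function('l')(Function('J')(O), Pow(Add(-1, 0), Rational(1, 2))), 0)) = Mul(6, Add(Pow(Add(-1, 0), Rational(1, 2)), 0)) = Mul(6, Add(Pow(-1, Rational(1, 2)), 0)) = Mul(6, Add(I, 0)) = Mul(6, I)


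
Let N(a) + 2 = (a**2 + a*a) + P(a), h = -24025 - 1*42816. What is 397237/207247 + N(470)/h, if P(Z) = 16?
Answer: -65012907741/13852596727 ≈ -4.6932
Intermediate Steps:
h = -66841 (h = -24025 - 42816 = -66841)
N(a) = 14 + 2*a**2 (N(a) = -2 + ((a**2 + a*a) + 16) = -2 + ((a**2 + a**2) + 16) = -2 + (2*a**2 + 16) = -2 + (16 + 2*a**2) = 14 + 2*a**2)
397237/207247 + N(470)/h = 397237/207247 + (14 + 2*470**2)/(-66841) = 397237*(1/207247) + (14 + 2*220900)*(-1/66841) = 397237/207247 + (14 + 441800)*(-1/66841) = 397237/207247 + 441814*(-1/66841) = 397237/207247 - 441814/66841 = -65012907741/13852596727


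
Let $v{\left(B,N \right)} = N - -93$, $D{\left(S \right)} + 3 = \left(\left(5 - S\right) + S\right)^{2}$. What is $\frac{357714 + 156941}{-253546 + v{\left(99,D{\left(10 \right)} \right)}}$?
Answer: $- \frac{514655}{253431} \approx -2.0308$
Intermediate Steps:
$D{\left(S \right)} = 22$ ($D{\left(S \right)} = -3 + \left(\left(5 - S\right) + S\right)^{2} = -3 + 5^{2} = -3 + 25 = 22$)
$v{\left(B,N \right)} = 93 + N$ ($v{\left(B,N \right)} = N + 93 = 93 + N$)
$\frac{357714 + 156941}{-253546 + v{\left(99,D{\left(10 \right)} \right)}} = \frac{357714 + 156941}{-253546 + \left(93 + 22\right)} = \frac{514655}{-253546 + 115} = \frac{514655}{-253431} = 514655 \left(- \frac{1}{253431}\right) = - \frac{514655}{253431}$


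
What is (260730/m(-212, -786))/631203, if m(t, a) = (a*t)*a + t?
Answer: -43455/13778421299282 ≈ -3.1538e-9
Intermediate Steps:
m(t, a) = t + t*a² (m(t, a) = t*a² + t = t + t*a²)
(260730/m(-212, -786))/631203 = (260730/((-212*(1 + (-786)²))))/631203 = (260730/((-212*(1 + 617796))))*(1/631203) = (260730/((-212*617797)))*(1/631203) = (260730/(-130972964))*(1/631203) = (260730*(-1/130972964))*(1/631203) = -130365/65486482*1/631203 = -43455/13778421299282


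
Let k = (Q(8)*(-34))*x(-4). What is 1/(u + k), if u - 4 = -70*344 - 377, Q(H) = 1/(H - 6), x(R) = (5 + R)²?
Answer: -1/24470 ≈ -4.0866e-5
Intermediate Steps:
Q(H) = 1/(-6 + H)
k = -17 (k = (-34/(-6 + 8))*(5 - 4)² = (-34/2)*1² = ((½)*(-34))*1 = -17*1 = -17)
u = -24453 (u = 4 + (-70*344 - 377) = 4 + (-24080 - 377) = 4 - 24457 = -24453)
1/(u + k) = 1/(-24453 - 17) = 1/(-24470) = -1/24470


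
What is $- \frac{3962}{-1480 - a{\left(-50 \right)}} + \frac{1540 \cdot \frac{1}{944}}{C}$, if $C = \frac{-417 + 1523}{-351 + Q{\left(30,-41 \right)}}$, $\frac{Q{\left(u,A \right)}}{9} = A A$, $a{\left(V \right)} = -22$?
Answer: $\frac{333195719}{13591476} \approx 24.515$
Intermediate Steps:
$Q{\left(u,A \right)} = 9 A^{2}$ ($Q{\left(u,A \right)} = 9 A A = 9 A^{2}$)
$C = \frac{553}{7389}$ ($C = \frac{-417 + 1523}{-351 + 9 \left(-41\right)^{2}} = \frac{1106}{-351 + 9 \cdot 1681} = \frac{1106}{-351 + 15129} = \frac{1106}{14778} = 1106 \cdot \frac{1}{14778} = \frac{553}{7389} \approx 0.074841$)
$- \frac{3962}{-1480 - a{\left(-50 \right)}} + \frac{1540 \cdot \frac{1}{944}}{C} = - \frac{3962}{-1480 - -22} + \frac{1540 \cdot \frac{1}{944}}{\frac{553}{7389}} = - \frac{3962}{-1480 + 22} + 1540 \cdot \frac{1}{944} \cdot \frac{7389}{553} = - \frac{3962}{-1458} + \frac{385}{236} \cdot \frac{7389}{553} = \left(-3962\right) \left(- \frac{1}{1458}\right) + \frac{406395}{18644} = \frac{1981}{729} + \frac{406395}{18644} = \frac{333195719}{13591476}$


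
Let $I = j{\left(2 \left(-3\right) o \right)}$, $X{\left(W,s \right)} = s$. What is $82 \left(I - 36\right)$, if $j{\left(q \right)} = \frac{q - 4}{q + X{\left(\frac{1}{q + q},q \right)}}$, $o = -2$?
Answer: $- \frac{8774}{3} \approx -2924.7$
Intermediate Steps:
$j{\left(q \right)} = \frac{-4 + q}{2 q}$ ($j{\left(q \right)} = \frac{q - 4}{q + q} = \frac{-4 + q}{2 q}$)
$I = \frac{1}{3}$ ($I = \frac{-4 + 2 \left(-3\right) \left(-2\right)}{2 \cdot 2 \left(-3\right) \left(-2\right)} = \frac{-4 - -12}{2 \left(\left(-6\right) \left(-2\right)\right)} = \frac{-4 + 12}{2 \cdot 12} = \frac{1}{2} \cdot \frac{1}{12} \cdot 8 = \frac{1}{3} \approx 0.33333$)
$82 \left(I - 36\right) = 82 \left(\frac{1}{3} - 36\right) = 82 \left(- \frac{107}{3}\right) = - \frac{8774}{3}$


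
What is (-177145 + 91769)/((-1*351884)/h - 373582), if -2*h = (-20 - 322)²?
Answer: 312059952/1365466915 ≈ 0.22854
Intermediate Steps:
h = -58482 (h = -(-20 - 322)²/2 = -½*(-342)² = -½*116964 = -58482)
(-177145 + 91769)/((-1*351884)/h - 373582) = (-177145 + 91769)/(-1*351884/(-58482) - 373582) = -85376/(-351884*(-1/58482) - 373582) = -85376/(175942/29241 - 373582) = -85376/(-10923735320/29241) = -85376*(-29241/10923735320) = 312059952/1365466915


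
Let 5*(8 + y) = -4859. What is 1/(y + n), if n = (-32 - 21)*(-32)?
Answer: 5/3581 ≈ 0.0013963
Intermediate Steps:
y = -4899/5 (y = -8 + (⅕)*(-4859) = -8 - 4859/5 = -4899/5 ≈ -979.80)
n = 1696 (n = -53*(-32) = 1696)
1/(y + n) = 1/(-4899/5 + 1696) = 1/(3581/5) = 5/3581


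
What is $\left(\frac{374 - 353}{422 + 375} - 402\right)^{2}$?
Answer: $\frac{102638859129}{635209} \approx 1.6158 \cdot 10^{5}$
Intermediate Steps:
$\left(\frac{374 - 353}{422 + 375} - 402\right)^{2} = \left(\frac{21}{797} - 402\right)^{2} = \left(- \frac{320373}{797}\right)^{2} = \frac{102638859129}{635209}$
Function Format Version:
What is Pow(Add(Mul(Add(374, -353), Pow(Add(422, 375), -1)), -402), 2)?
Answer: Rational(102638859129, 635209) ≈ 1.6158e+5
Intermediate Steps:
Pow(Add(Mul(Add(374, -353), Pow(Add(422, 375), -1)), -402), 2) = Pow(Add(Mul(21, Pow(797, -1)), -402), 2) = Pow(Add(Mul(21, Rational(1, 797)), -402), 2) = Pow(Add(Rational(21, 797), -402), 2) = Pow(Rational(-320373, 797), 2) = Rational(102638859129, 635209)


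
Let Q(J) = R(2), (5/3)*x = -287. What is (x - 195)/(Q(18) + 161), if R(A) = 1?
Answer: -34/15 ≈ -2.2667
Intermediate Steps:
x = -861/5 (x = (⅗)*(-287) = -861/5 ≈ -172.20)
Q(J) = 1
(x - 195)/(Q(18) + 161) = (-861/5 - 195)/(1 + 161) = -1836/5/162 = -1836/5*1/162 = -34/15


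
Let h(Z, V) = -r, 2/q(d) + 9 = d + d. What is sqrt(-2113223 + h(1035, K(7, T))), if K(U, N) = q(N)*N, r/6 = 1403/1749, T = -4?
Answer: I*sqrt(718262888145)/583 ≈ 1453.7*I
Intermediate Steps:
q(d) = 2/(-9 + 2*d) (q(d) = 2/(-9 + (d + d)) = 2/(-9 + 2*d))
r = 2806/583 (r = 6*(1403/1749) = 2806/583 ≈ 4.8130)
K(U, N) = 2*N/(-9 + 2*N) (K(U, N) = (2/(-9 + 2*N))*N = 2*N/(-9 + 2*N))
h(Z, V) = -2806/583 (h(Z, V) = -1*2806/583 = -2806/583)
sqrt(-2113223 + h(1035, K(7, T))) = sqrt(-2113223 - 2806/583) = sqrt(-1232011815/583) = I*sqrt(718262888145)/583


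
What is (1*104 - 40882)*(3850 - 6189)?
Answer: 95379742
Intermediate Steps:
(1*104 - 40882)*(3850 - 6189) = (104 - 40882)*(-2339) = -40778*(-2339) = 95379742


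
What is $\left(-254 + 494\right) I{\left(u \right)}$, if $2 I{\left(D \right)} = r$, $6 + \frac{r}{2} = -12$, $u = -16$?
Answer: $-4320$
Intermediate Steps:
$r = -36$ ($r = -12 + 2 \left(-12\right) = -12 - 24 = -36$)
$I{\left(D \right)} = -18$ ($I{\left(D \right)} = \frac{1}{2} \left(-36\right) = -18$)
$\left(-254 + 494\right) I{\left(u \right)} = \left(-254 + 494\right) \left(-18\right) = 240 \left(-18\right) = -4320$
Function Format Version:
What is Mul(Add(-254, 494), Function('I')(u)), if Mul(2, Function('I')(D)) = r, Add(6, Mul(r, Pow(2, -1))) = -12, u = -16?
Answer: -4320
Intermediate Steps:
r = -36 (r = Add(-12, Mul(2, -12)) = Add(-12, -24) = -36)
Function('I')(D) = -18 (Function('I')(D) = Mul(Rational(1, 2), -36) = -18)
Mul(Add(-254, 494), Function('I')(u)) = Mul(Add(-254, 494), -18) = Mul(240, -18) = -4320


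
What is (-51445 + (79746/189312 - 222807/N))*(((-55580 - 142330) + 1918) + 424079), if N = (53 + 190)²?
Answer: -809743885730791265/69004224 ≈ -1.1735e+10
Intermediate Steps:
N = 59049 (N = 243² = 59049)
(-51445 + (79746/189312 - 222807/N))*(((-55580 - 142330) + 1918) + 424079) = (-51445 + (79746/189312 - 222807/59049))*(((-55580 - 142330) + 1918) + 424079) = (-51445 + (79746*(1/189312) - 222807*1/59049))*((-197910 + 1918) + 424079) = (-51445 + (13291/31552 - 74269/19683))*(-195992 + 424079) = (-51445 - 2081728735/621038016)*228087 = -31951382461855/621038016*228087 = -809743885730791265/69004224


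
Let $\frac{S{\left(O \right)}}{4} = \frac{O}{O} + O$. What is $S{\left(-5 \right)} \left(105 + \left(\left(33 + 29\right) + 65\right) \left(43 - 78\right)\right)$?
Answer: $69440$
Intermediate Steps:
$S{\left(O \right)} = 4 + 4 O$ ($S{\left(O \right)} = 4 \left(\frac{O}{O} + O\right) = 4 \left(1 + O\right) = 4 + 4 O$)
$S{\left(-5 \right)} \left(105 + \left(\left(33 + 29\right) + 65\right) \left(43 - 78\right)\right) = \left(4 + 4 \left(-5\right)\right) \left(105 + \left(\left(33 + 29\right) + 65\right) \left(43 - 78\right)\right) = \left(4 - 20\right) \left(105 + \left(62 + 65\right) \left(-35\right)\right) = - 16 \left(105 + 127 \left(-35\right)\right) = - 16 \left(105 - 4445\right) = \left(-16\right) \left(-4340\right) = 69440$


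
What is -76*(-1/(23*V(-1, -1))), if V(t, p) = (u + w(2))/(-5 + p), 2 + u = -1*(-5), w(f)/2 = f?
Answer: -456/161 ≈ -2.8323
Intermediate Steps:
w(f) = 2*f
u = 3 (u = -2 - 1*(-5) = -2 + 5 = 3)
V(t, p) = 7/(-5 + p) (V(t, p) = (3 + 2*2)/(-5 + p) = (3 + 4)/(-5 + p) = 7/(-5 + p))
-76*(-1/(23*V(-1, -1))) = -76/((-161/(-5 - 1))) = -76/((-161/(-6))) = -76/((-161*(-1)/6)) = -76/((-23*(-7/6))) = -76/161/6 = -76*6/161 = -456/161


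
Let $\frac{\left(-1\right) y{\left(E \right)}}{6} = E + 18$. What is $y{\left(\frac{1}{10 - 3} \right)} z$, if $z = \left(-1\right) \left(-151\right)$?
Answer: $- \frac{115062}{7} \approx -16437.0$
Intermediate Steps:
$z = 151$
$y{\left(E \right)} = -108 - 6 E$ ($y{\left(E \right)} = - 6 \left(E + 18\right) = - 6 \left(18 + E\right) = -108 - 6 E$)
$y{\left(\frac{1}{10 - 3} \right)} z = \left(-108 - \frac{6}{10 - 3}\right) 151 = \left(-108 - \frac{6}{7}\right) 151 = \left(- \frac{762}{7}\right) 151 = - \frac{115062}{7}$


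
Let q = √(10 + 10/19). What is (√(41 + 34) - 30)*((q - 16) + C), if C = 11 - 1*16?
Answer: 5*(6 - √3)*(399 - 10*√38)/19 ≈ 378.90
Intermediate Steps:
C = -5 (C = 11 - 16 = -5)
q = 10*√38/19 (q = √(10 + 10*(1/19)) = √(10 + 10/19) = √(200/19) = 10*√38/19 ≈ 3.2444)
(√(41 + 34) - 30)*((q - 16) + C) = (√(41 + 34) - 30)*((10*√38/19 - 16) - 5) = (√75 - 30)*((-16 + 10*√38/19) - 5) = (5*√3 - 30)*(-21 + 10*√38/19) = (-30 + 5*√3)*(-21 + 10*√38/19)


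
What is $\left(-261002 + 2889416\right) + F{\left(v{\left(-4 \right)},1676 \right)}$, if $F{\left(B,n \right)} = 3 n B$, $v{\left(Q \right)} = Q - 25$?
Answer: $2482602$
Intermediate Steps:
$v{\left(Q \right)} = -25 + Q$ ($v{\left(Q \right)} = Q - 25 = -25 + Q$)
$F{\left(B,n \right)} = 3 B n$
$\left(-261002 + 2889416\right) + F{\left(v{\left(-4 \right)},1676 \right)} = \left(-261002 + 2889416\right) + 3 \left(-25 - 4\right) 1676 = 2628414 + 3 \left(-29\right) 1676 = 2628414 - 145812 = 2482602$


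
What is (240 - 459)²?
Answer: 47961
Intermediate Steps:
(240 - 459)² = (-219)² = 47961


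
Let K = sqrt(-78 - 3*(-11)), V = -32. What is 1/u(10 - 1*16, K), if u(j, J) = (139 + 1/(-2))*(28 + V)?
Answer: -1/554 ≈ -0.0018051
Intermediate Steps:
K = 3*I*sqrt(5) (K = sqrt(-78 + 33) = sqrt(-45) = 3*I*sqrt(5) ≈ 6.7082*I)
u(j, J) = -554 (u(j, J) = (139 + 1/(-2))*(28 - 32) = (139 - 1/2)*(-4) = (277/2)*(-4) = -554)
1/u(10 - 1*16, K) = 1/(-554) = -1/554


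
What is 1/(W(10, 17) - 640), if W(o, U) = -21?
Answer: -1/661 ≈ -0.0015129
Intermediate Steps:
1/(W(10, 17) - 640) = 1/(-21 - 640) = 1/(-661) = -1/661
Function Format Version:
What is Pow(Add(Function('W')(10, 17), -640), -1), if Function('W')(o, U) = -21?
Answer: Rational(-1, 661) ≈ -0.0015129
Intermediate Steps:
Pow(Add(Function('W')(10, 17), -640), -1) = Pow(Add(-21, -640), -1) = Pow(-661, -1) = Rational(-1, 661)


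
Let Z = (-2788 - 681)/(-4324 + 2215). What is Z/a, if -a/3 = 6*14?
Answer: -3469/531468 ≈ -0.0065272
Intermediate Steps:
Z = 3469/2109 (Z = -3469/(-2109) = -3469*(-1/2109) = 3469/2109 ≈ 1.6449)
a = -252 (a = -18*14 = -3*84 = -252)
Z/a = (3469/2109)/(-252) = (3469/2109)*(-1/252) = -3469/531468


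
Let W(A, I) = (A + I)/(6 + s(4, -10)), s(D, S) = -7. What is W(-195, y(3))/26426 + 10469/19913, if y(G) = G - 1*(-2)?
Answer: 140218632/263110469 ≈ 0.53293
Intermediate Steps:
y(G) = 2 + G (y(G) = G + 2 = 2 + G)
W(A, I) = -A - I (W(A, I) = (A + I)/(6 - 7) = (A + I)/(-1) = (A + I)*(-1) = -A - I)
W(-195, y(3))/26426 + 10469/19913 = (-1*(-195) - (2 + 3))/26426 + 10469/19913 = (195 - 1*5)*(1/26426) + 10469*(1/19913) = (195 - 5)*(1/26426) + 10469/19913 = 190*(1/26426) + 10469/19913 = 95/13213 + 10469/19913 = 140218632/263110469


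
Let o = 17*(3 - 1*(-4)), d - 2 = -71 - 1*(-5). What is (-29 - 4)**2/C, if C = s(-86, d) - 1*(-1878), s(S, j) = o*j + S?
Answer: -1089/5824 ≈ -0.18698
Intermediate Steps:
d = -64 (d = 2 + (-71 - 1*(-5)) = 2 + (-71 + 5) = 2 - 66 = -64)
o = 119 (o = 17*(3 + 4) = 17*7 = 119)
s(S, j) = S + 119*j (s(S, j) = 119*j + S = S + 119*j)
C = -5824 (C = (-86 + 119*(-64)) - 1*(-1878) = (-86 - 7616) + 1878 = -7702 + 1878 = -5824)
(-29 - 4)**2/C = (-29 - 4)**2/(-5824) = (-33)**2*(-1/5824) = 1089*(-1/5824) = -1089/5824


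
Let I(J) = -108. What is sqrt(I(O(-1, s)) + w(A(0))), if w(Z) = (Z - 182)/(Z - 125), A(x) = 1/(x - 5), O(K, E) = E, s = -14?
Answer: I*sqrt(41752322)/626 ≈ 10.322*I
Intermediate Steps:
A(x) = 1/(-5 + x)
w(Z) = (-182 + Z)/(-125 + Z)
sqrt(I(O(-1, s)) + w(A(0))) = sqrt(-108 + (-182 + 1/(-5 + 0))/(-125 + 1/(-5 + 0))) = sqrt(-108 + (-182 + 1/(-5))/(-125 + 1/(-5))) = sqrt(-108 + (-182 - 1/5)/(-125 - 1/5)) = sqrt(-108 - 911/5/(-626/5)) = sqrt(-108 - 5/626*(-911/5)) = sqrt(-108 + 911/626) = sqrt(-66697/626) = I*sqrt(41752322)/626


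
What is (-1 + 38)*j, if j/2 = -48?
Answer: -3552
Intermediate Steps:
j = -96 (j = 2*(-48) = -96)
(-1 + 38)*j = (-1 + 38)*(-96) = 37*(-96) = -3552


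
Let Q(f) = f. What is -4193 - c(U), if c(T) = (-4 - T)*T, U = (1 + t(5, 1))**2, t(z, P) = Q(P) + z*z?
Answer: 530164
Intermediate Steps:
t(z, P) = P + z**2 (t(z, P) = P + z*z = P + z**2)
U = 729 (U = (1 + (1 + 5**2))**2 = (1 + (1 + 25))**2 = (1 + 26)**2 = 27**2 = 729)
c(T) = T*(-4 - T)
-4193 - c(U) = -4193 - (-1)*729*(4 + 729) = -4193 - (-1)*729*733 = -4193 - 1*(-534357) = -4193 + 534357 = 530164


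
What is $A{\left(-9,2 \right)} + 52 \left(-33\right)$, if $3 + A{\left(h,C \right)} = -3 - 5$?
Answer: $-1727$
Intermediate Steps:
$A{\left(h,C \right)} = -11$ ($A{\left(h,C \right)} = -3 - 8 = -11$)
$A{\left(-9,2 \right)} + 52 \left(-33\right) = -11 + 52 \left(-33\right) = -11 - 1716 = -1727$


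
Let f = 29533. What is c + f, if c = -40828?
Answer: -11295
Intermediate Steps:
c + f = -40828 + 29533 = -11295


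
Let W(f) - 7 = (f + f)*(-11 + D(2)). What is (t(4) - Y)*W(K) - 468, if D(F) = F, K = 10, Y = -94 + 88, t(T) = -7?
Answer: -295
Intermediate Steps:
Y = -6
W(f) = 7 - 18*f (W(f) = 7 + (f + f)*(-11 + 2) = 7 + (2*f)*(-9) = 7 - 18*f)
(t(4) - Y)*W(K) - 468 = (-7 - 1*(-6))*(7 - 18*10) - 468 = (-7 + 6)*(7 - 180) - 468 = -1*(-173) - 468 = 173 - 468 = -295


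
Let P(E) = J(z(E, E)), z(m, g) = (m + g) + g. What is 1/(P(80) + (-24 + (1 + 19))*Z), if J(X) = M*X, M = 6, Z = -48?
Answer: 1/1632 ≈ 0.00061275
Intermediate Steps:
z(m, g) = m + 2*g (z(m, g) = (g + m) + g = m + 2*g)
J(X) = 6*X
P(E) = 18*E (P(E) = 6*(E + 2*E) = 6*(3*E) = 18*E)
1/(P(80) + (-24 + (1 + 19))*Z) = 1/(18*80 + (-24 + (1 + 19))*(-48)) = 1/(1440 + (-24 + 20)*(-48)) = 1/(1440 - 4*(-48)) = 1/(1440 + 192) = 1/1632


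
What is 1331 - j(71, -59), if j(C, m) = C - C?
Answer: 1331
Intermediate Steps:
j(C, m) = 0
1331 - j(71, -59) = 1331 - 1*0 = 1331 + 0 = 1331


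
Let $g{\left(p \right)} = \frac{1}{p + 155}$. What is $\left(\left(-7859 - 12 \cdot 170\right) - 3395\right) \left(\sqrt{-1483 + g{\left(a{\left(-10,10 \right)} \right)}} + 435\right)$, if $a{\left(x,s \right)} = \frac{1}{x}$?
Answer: $-5782890 - \frac{13294 i \sqrt{3558296193}}{1549} \approx -5.7829 \cdot 10^{6} - 5.1195 \cdot 10^{5} i$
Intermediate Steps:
$g{\left(p \right)} = \frac{1}{155 + p}$
$\left(\left(-7859 - 12 \cdot 170\right) - 3395\right) \left(\sqrt{-1483 + g{\left(a{\left(-10,10 \right)} \right)}} + 435\right) = \left(\left(-7859 - 12 \cdot 170\right) - 3395\right) \left(\sqrt{-1483 + \frac{1}{155 + \frac{1}{-10}}} + 435\right) = \left(\left(-7859 - 2040\right) - 3395\right) \left(\sqrt{-1483 + \frac{1}{155 - \frac{1}{10}}} + 435\right) = \left(\left(-7859 - 2040\right) - 3395\right) \left(\sqrt{-1483 + \frac{1}{\frac{1549}{10}}} + 435\right) = \left(-9899 - 3395\right) \left(\sqrt{-1483 + \frac{10}{1549}} + 435\right) = - 13294 \left(\sqrt{- \frac{2297157}{1549}} + 435\right) = - 13294 \left(\frac{i \sqrt{3558296193}}{1549} + 435\right) = - 13294 \left(435 + \frac{i \sqrt{3558296193}}{1549}\right) = -5782890 - \frac{13294 i \sqrt{3558296193}}{1549}$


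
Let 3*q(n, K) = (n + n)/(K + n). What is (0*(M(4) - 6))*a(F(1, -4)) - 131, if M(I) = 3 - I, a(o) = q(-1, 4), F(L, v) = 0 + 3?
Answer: -131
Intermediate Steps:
q(n, K) = 2*n/(3*(K + n)) (q(n, K) = ((n + n)/(K + n))/3 = ((2*n)/(K + n))/3 = (2*n/(K + n))/3 = 2*n/(3*(K + n)))
F(L, v) = 3
a(o) = -2/9 (a(o) = (⅔)*(-1)/(4 - 1) = (⅔)*(-1)/3 = (⅔)*(-1)*(⅓) = -2/9)
(0*(M(4) - 6))*a(F(1, -4)) - 131 = (0*((3 - 1*4) - 6))*(-2/9) - 131 = (0*((3 - 4) - 6))*(-2/9) - 131 = (0*(-1 - 6))*(-2/9) - 131 = (0*(-7))*(-2/9) - 131 = 0*(-2/9) - 131 = 0 - 131 = -131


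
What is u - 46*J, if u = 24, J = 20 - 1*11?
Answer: -390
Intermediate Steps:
J = 9 (J = 20 - 11 = 9)
u - 46*J = 24 - 46*9 = 24 - 414 = -390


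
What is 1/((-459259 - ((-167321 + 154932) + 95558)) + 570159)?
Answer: 1/27731 ≈ 3.6061e-5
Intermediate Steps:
1/((-459259 - ((-167321 + 154932) + 95558)) + 570159) = 1/((-459259 - (-12389 + 95558)) + 570159) = 1/((-459259 - 1*83169) + 570159) = 1/((-459259 - 83169) + 570159) = 1/(-542428 + 570159) = 1/27731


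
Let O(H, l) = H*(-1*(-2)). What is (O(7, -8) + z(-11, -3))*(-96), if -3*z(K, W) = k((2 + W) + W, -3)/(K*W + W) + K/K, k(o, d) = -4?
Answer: -19744/15 ≈ -1316.3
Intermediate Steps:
O(H, l) = 2*H (O(H, l) = H*2 = 2*H)
z(K, W) = -⅓ + 4/(3*(W + K*W)) (z(K, W) = -(-4/(K*W + W) + K/K)/3 = -(-4/(W + K*W) + 1)/3 = -(1 - 4/(W + K*W))/3 = -⅓ + 4/(3*(W + K*W)))
(O(7, -8) + z(-11, -3))*(-96) = (2*7 + (⅓)*(4 - 1*(-3) - 1*(-11)*(-3))/(-3*(1 - 11)))*(-96) = (14 + (⅓)*(-⅓)*(4 + 3 - 33)/(-10))*(-96) = (14 + (⅓)*(-⅓)*(-⅒)*(-26))*(-96) = (14 - 13/45)*(-96) = (617/45)*(-96) = -19744/15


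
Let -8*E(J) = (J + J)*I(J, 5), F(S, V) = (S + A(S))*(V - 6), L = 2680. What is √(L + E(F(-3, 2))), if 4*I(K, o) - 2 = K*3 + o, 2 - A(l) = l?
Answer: √10686/2 ≈ 51.687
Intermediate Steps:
A(l) = 2 - l
I(K, o) = ½ + o/4 + 3*K/4 (I(K, o) = ½ + (K*3 + o)/4 = ½ + (3*K + o)/4 = ½ + (o + 3*K)/4 = ½ + (o/4 + 3*K/4) = ½ + o/4 + 3*K/4)
F(S, V) = -12 + 2*V (F(S, V) = (S + (2 - S))*(V - 6) = 2*(-6 + V) = -12 + 2*V)
E(J) = -J*(7/4 + 3*J/4)/4 (E(J) = -(J + J)*(½ + (¼)*5 + 3*J/4)/8 = -2*J*(½ + 5/4 + 3*J/4)/8 = -2*J*(7/4 + 3*J/4)/8 = -J*(7/4 + 3*J/4)/4)
√(L + E(F(-3, 2))) = √(2680 - (-12 + 2*2)*(7 + 3*(-12 + 2*2))/16) = √(2680 - (-12 + 4)*(7 + 3*(-12 + 4))/16) = √(2680 - 1/16*(-8)*(7 + 3*(-8))) = √(2680 - 1/16*(-8)*(7 - 24)) = √(2680 - 1/16*(-8)*(-17)) = √(2680 - 17/2) = √(5343/2) = √10686/2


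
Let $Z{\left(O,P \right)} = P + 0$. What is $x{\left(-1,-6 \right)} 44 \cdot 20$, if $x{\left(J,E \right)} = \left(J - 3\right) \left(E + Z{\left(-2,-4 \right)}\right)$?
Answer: $35200$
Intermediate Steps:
$Z{\left(O,P \right)} = P$
$x{\left(J,E \right)} = \left(-4 + E\right) \left(-3 + J\right)$ ($x{\left(J,E \right)} = \left(J - 3\right) \left(E - 4\right) = \left(-3 + J\right) \left(-4 + E\right) = \left(-4 + E\right) \left(-3 + J\right)$)
$x{\left(-1,-6 \right)} 44 \cdot 20 = \left(12 - -4 - -18 - -6\right) 44 \cdot 20 = \left(12 + 4 + 18 + 6\right) 44 \cdot 20 = 40 \cdot 44 \cdot 20 = 1760 \cdot 20 = 35200$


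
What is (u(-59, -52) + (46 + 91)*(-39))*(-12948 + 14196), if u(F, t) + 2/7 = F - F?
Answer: -46678944/7 ≈ -6.6684e+6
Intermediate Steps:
u(F, t) = -2/7 (u(F, t) = -2/7 + (F - F) = -2/7 + 0 = -2/7)
(u(-59, -52) + (46 + 91)*(-39))*(-12948 + 14196) = (-2/7 + (46 + 91)*(-39))*(-12948 + 14196) = (-2/7 + 137*(-39))*1248 = (-2/7 - 5343)*1248 = -37403/7*1248 = -46678944/7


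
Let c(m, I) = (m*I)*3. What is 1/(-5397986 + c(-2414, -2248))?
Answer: 1/10882030 ≈ 9.1895e-8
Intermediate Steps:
c(m, I) = 3*I*m (c(m, I) = (I*m)*3 = 3*I*m)
1/(-5397986 + c(-2414, -2248)) = 1/(-5397986 + 3*(-2248)*(-2414)) = 1/(-5397986 + 16280016) = 1/10882030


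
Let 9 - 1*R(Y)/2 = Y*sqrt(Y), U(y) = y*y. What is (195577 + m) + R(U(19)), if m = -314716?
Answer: -132839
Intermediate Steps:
U(y) = y**2
R(Y) = 18 - 2*Y**(3/2) (R(Y) = 18 - 2*Y*sqrt(Y) = 18 - 2*Y**(3/2))
(195577 + m) + R(U(19)) = (195577 - 314716) + (18 - 2*(19**2)**(3/2)) = -119139 + (18 - 2*361**(3/2)) = -119139 + (18 - 2*6859) = -119139 + (18 - 13718) = -119139 - 13700 = -132839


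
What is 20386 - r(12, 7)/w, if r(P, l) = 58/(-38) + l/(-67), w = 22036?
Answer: 142966141921/7012957 ≈ 20386.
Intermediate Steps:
r(P, l) = -29/19 - l/67 (r(P, l) = 58*(-1/38) + l*(-1/67) = -29/19 - l/67)
20386 - r(12, 7)/w = 20386 - (-29/19 - 1/67*7)/22036 = 20386 - (-29/19 - 7/67)/22036 = 20386 - (-2076)/(1273*22036) = 20386 - 1*(-519/7012957) = 20386 + 519/7012957 = 142966141921/7012957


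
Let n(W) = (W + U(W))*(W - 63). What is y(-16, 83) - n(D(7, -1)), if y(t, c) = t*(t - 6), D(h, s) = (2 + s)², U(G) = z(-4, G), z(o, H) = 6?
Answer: 786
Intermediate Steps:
U(G) = 6
n(W) = (-63 + W)*(6 + W) (n(W) = (W + 6)*(W - 63) = (6 + W)*(-63 + W) = (-63 + W)*(6 + W))
y(t, c) = t*(-6 + t)
y(-16, 83) - n(D(7, -1)) = -16*(-6 - 16) - (-378 + ((2 - 1)²)² - 57*(2 - 1)²) = -16*(-22) - (-378 + (1²)² - 57*1²) = 352 - (-378 + 1² - 57*1) = 352 - (-378 + 1 - 57) = 352 - 1*(-434) = 352 + 434 = 786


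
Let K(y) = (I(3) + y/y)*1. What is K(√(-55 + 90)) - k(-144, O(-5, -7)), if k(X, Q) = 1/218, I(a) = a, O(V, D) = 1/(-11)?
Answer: 871/218 ≈ 3.9954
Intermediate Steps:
O(V, D) = -1/11
k(X, Q) = 1/218
K(y) = 4 (K(y) = (3 + y/y)*1 = (3 + 1)*1 = 4*1 = 4)
K(√(-55 + 90)) - k(-144, O(-5, -7)) = 4 - 1*1/218 = 4 - 1/218 = 871/218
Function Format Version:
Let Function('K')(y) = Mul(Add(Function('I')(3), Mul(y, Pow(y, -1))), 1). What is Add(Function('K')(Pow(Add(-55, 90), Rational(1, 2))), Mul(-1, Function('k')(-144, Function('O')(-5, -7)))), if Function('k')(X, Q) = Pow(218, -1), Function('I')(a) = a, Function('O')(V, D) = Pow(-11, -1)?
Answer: Rational(871, 218) ≈ 3.9954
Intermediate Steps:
Function('O')(V, D) = Rational(-1, 11)
Function('k')(X, Q) = Rational(1, 218)
Function('K')(y) = 4 (Function('K')(y) = Mul(Add(3, Mul(y, Pow(y, -1))), 1) = Mul(Add(3, 1), 1) = Mul(4, 1) = 4)
Add(Function('K')(Pow(Add(-55, 90), Rational(1, 2))), Mul(-1, Function('k')(-144, Function('O')(-5, -7)))) = Add(4, Mul(-1, Rational(1, 218))) = Add(4, Rational(-1, 218)) = Rational(871, 218)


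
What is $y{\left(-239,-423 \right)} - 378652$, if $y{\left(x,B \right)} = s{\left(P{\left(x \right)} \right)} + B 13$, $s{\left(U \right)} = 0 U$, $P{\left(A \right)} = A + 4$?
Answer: $-384151$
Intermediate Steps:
$P{\left(A \right)} = 4 + A$
$s{\left(U \right)} = 0$
$y{\left(x,B \right)} = 13 B$ ($y{\left(x,B \right)} = 0 + B 13 = 0 + 13 B = 13 B$)
$y{\left(-239,-423 \right)} - 378652 = 13 \left(-423\right) - 378652 = -5499 - 378652 = -384151$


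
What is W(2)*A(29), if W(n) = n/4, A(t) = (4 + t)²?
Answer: 1089/2 ≈ 544.50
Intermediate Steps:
W(n) = n/4 (W(n) = n*(¼) = n/4)
W(2)*A(29) = ((¼)*2)*(4 + 29)² = (½)*33² = (½)*1089 = 1089/2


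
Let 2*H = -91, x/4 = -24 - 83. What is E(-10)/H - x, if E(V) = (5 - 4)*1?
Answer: 38946/91 ≈ 427.98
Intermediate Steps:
x = -428 (x = 4*(-24 - 83) = 4*(-107) = -428)
E(V) = 1 (E(V) = 1*1 = 1)
H = -91/2 (H = (1/2)*(-91) = -91/2 ≈ -45.500)
E(-10)/H - x = 1/(-91/2) - 1*(-428) = 1*(-2/91) + 428 = -2/91 + 428 = 38946/91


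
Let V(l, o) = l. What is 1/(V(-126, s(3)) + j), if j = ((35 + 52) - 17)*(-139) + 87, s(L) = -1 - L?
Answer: -1/9769 ≈ -0.00010236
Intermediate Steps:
j = -9643 (j = (87 - 17)*(-139) + 87 = 70*(-139) + 87 = -9730 + 87 = -9643)
1/(V(-126, s(3)) + j) = 1/(-126 - 9643) = 1/(-9769) = -1/9769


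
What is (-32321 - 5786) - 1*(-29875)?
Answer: -8232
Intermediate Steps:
(-32321 - 5786) - 1*(-29875) = -38107 + 29875 = -8232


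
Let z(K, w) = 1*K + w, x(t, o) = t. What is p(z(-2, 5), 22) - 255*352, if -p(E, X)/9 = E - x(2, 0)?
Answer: -89769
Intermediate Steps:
z(K, w) = K + w
p(E, X) = 18 - 9*E (p(E, X) = -9*(E - 1*2) = -9*(E - 2) = -9*(-2 + E) = 18 - 9*E)
p(z(-2, 5), 22) - 255*352 = (18 - 9*(-2 + 5)) - 255*352 = (18 - 9*3) - 89760 = (18 - 27) - 89760 = -9 - 89760 = -89769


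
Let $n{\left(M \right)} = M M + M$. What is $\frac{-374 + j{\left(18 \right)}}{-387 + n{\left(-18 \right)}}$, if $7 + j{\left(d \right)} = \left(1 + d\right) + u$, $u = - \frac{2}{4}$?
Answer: $\frac{725}{162} \approx 4.4753$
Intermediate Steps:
$u = - \frac{1}{2}$ ($u = \left(-2\right) \frac{1}{4} = - \frac{1}{2} \approx -0.5$)
$n{\left(M \right)} = M + M^{2}$ ($n{\left(M \right)} = M^{2} + M = M + M^{2}$)
$j{\left(d \right)} = - \frac{13}{2} + d$ ($j{\left(d \right)} = -7 + \left(\left(1 + d\right) - \frac{1}{2}\right) = -7 + \left(\frac{1}{2} + d\right) = - \frac{13}{2} + d$)
$\frac{-374 + j{\left(18 \right)}}{-387 + n{\left(-18 \right)}} = \frac{-374 + \left(- \frac{13}{2} + 18\right)}{-387 - 18 \left(1 - 18\right)} = \frac{-374 + \frac{23}{2}}{-387 - -306} = - \frac{725}{2 \left(-387 + 306\right)} = - \frac{725}{2 \left(-81\right)} = \left(- \frac{725}{2}\right) \left(- \frac{1}{81}\right) = \frac{725}{162}$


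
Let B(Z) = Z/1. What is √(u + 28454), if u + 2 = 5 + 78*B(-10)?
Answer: √27677 ≈ 166.36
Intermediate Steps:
B(Z) = Z (B(Z) = Z*1 = Z)
u = -777 (u = -2 + (5 + 78*(-10)) = -2 + (5 - 780) = -2 - 775 = -777)
√(u + 28454) = √(-777 + 28454) = √27677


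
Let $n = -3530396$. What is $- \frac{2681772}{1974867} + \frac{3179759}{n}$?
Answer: $- \frac{5249106086255}{2324020852444} \approx -2.2586$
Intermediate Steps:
$- \frac{2681772}{1974867} + \frac{3179759}{n} = - \frac{2681772}{1974867} + \frac{3179759}{-3530396} = \left(-2681772\right) \frac{1}{1974867} + 3179759 \left(- \frac{1}{3530396}\right) = - \frac{893924}{658289} - \frac{3179759}{3530396} = - \frac{5249106086255}{2324020852444}$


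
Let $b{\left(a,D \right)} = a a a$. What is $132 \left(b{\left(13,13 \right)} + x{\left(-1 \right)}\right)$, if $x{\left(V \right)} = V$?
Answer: $289872$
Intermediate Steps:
$b{\left(a,D \right)} = a^{3}$ ($b{\left(a,D \right)} = a^{2} a = a^{3}$)
$132 \left(b{\left(13,13 \right)} + x{\left(-1 \right)}\right) = 132 \left(13^{3} - 1\right) = 132 \left(2197 - 1\right) = 132 \cdot 2196 = 289872$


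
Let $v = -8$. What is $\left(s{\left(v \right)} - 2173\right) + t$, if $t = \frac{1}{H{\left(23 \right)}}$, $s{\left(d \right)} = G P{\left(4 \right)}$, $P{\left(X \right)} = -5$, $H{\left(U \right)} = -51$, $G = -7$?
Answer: $- \frac{109039}{51} \approx -2138.0$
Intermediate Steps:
$s{\left(d \right)} = 35$ ($s{\left(d \right)} = \left(-7\right) \left(-5\right) = 35$)
$t = - \frac{1}{51}$ ($t = \frac{1}{-51} = - \frac{1}{51} \approx -0.019608$)
$\left(s{\left(v \right)} - 2173\right) + t = \left(35 - 2173\right) - \frac{1}{51} = -2138 - \frac{1}{51} = - \frac{109039}{51}$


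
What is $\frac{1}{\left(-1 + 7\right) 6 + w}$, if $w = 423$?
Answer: $\frac{1}{459} \approx 0.0021787$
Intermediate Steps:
$\frac{1}{\left(-1 + 7\right) 6 + w} = \frac{1}{\left(-1 + 7\right) 6 + 423} = \frac{1}{6 \cdot 6 + 423} = \frac{1}{36 + 423} = \frac{1}{459}$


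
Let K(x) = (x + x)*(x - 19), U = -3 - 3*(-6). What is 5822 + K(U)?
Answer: 5702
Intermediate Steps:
U = 15 (U = -3 + 18 = 15)
K(x) = 2*x*(-19 + x) (K(x) = (2*x)*(-19 + x) = 2*x*(-19 + x))
5822 + K(U) = 5822 + 2*15*(-19 + 15) = 5822 + 2*15*(-4) = 5822 - 120 = 5702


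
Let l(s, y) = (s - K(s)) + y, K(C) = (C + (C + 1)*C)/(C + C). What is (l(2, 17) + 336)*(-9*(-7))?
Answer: 22239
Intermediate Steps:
K(C) = (C + C*(1 + C))/(2*C) (K(C) = (C + (1 + C)*C)/((2*C)) = (C + C*(1 + C))*(1/(2*C)) = (C + C*(1 + C))/(2*C))
l(s, y) = -1 + y + s/2 (l(s, y) = (s - (1 + s/2)) + y = (s + (-1 - s/2)) + y = (-1 + s/2) + y = -1 + y + s/2)
(l(2, 17) + 336)*(-9*(-7)) = ((-1 + 17 + (½)*2) + 336)*(-9*(-7)) = ((-1 + 17 + 1) + 336)*63 = (17 + 336)*63 = 353*63 = 22239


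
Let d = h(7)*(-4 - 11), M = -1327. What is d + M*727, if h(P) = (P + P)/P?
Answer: -964759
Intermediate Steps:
h(P) = 2 (h(P) = (2*P)/P = 2)
d = -30 (d = 2*(-4 - 11) = 2*(-15) = -30)
d + M*727 = -30 - 1327*727 = -30 - 964729 = -964759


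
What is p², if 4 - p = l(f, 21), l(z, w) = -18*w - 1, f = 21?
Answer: 146689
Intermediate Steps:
l(z, w) = -1 - 18*w
p = 383 (p = 4 - (-1 - 18*21) = 4 - (-1 - 378) = 4 - 1*(-379) = 4 + 379 = 383)
p² = 383² = 146689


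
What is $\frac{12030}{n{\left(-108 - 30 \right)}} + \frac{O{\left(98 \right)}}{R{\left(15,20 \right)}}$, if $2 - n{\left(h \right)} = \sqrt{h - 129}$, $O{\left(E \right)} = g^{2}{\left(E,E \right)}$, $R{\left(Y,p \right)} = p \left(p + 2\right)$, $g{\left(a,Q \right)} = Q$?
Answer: $\frac{3297271}{29810} + \frac{12030 i \sqrt{267}}{271} \approx 110.61 + 725.36 i$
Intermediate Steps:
$R{\left(Y,p \right)} = p \left(2 + p\right)$
$O{\left(E \right)} = E^{2}$
$n{\left(h \right)} = 2 - \sqrt{-129 + h}$ ($n{\left(h \right)} = 2 - \sqrt{h - 129} = 2 - \sqrt{-129 + h}$)
$\frac{12030}{n{\left(-108 - 30 \right)}} + \frac{O{\left(98 \right)}}{R{\left(15,20 \right)}} = \frac{12030}{2 - \sqrt{-129 - 138}} + \frac{98^{2}}{20 \left(2 + 20\right)} = \frac{12030}{2 - \sqrt{-129 - 138}} + \frac{9604}{20 \cdot 22} = \frac{12030}{2 - \sqrt{-267}} + \frac{9604}{440} = \frac{12030}{2 - i \sqrt{267}} + 9604 \cdot \frac{1}{440} = \frac{12030}{2 - i \sqrt{267}} + \frac{2401}{110} = \frac{2401}{110} + \frac{12030}{2 - i \sqrt{267}}$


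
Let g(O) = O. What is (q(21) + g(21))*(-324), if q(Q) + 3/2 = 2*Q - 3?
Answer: -18954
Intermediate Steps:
q(Q) = -9/2 + 2*Q (q(Q) = -3/2 + (2*Q - 3) = -3/2 + (-3 + 2*Q) = -9/2 + 2*Q)
(q(21) + g(21))*(-324) = ((-9/2 + 2*21) + 21)*(-324) = ((-9/2 + 42) + 21)*(-324) = (75/2 + 21)*(-324) = (117/2)*(-324) = -18954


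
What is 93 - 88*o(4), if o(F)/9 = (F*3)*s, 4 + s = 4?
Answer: 93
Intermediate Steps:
s = 0 (s = -4 + 4 = 0)
o(F) = 0 (o(F) = 9*((F*3)*0) = 9*((3*F)*0) = 9*0 = 0)
93 - 88*o(4) = 93 - 88*0 = 93 + 0 = 93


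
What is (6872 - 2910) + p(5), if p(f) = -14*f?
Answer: 3892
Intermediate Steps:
(6872 - 2910) + p(5) = (6872 - 2910) - 14*5 = 3962 - 70 = 3892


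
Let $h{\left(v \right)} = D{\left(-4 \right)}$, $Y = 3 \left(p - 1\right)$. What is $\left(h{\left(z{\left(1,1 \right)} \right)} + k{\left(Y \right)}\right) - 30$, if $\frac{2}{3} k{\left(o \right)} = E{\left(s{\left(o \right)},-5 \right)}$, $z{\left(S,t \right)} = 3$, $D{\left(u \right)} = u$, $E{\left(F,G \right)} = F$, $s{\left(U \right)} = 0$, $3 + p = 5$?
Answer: $-34$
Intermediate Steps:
$p = 2$ ($p = -3 + 5 = 2$)
$Y = 3$ ($Y = 3 \left(2 - 1\right) = 3 \cdot 1 = 3$)
$h{\left(v \right)} = -4$
$k{\left(o \right)} = 0$ ($k{\left(o \right)} = \frac{3}{2} \cdot 0 = 0$)
$\left(h{\left(z{\left(1,1 \right)} \right)} + k{\left(Y \right)}\right) - 30 = \left(-4 + 0\right) - 30 = -4 - 30 = -34$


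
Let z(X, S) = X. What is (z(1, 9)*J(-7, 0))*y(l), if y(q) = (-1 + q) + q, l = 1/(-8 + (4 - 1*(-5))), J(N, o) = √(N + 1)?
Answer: I*√6 ≈ 2.4495*I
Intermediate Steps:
J(N, o) = √(1 + N)
l = 1 (l = 1/(-8 + (4 + 5)) = 1/(-8 + 9) = 1/1 = 1)
y(q) = -1 + 2*q
(z(1, 9)*J(-7, 0))*y(l) = (1*√(1 - 7))*(-1 + 2*1) = (1*√(-6))*(-1 + 2) = (1*(I*√6))*1 = (I*√6)*1 = I*√6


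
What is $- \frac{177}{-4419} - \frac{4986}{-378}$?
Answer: $\frac{136420}{10311} \approx 13.231$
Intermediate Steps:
$- \frac{177}{-4419} - \frac{4986}{-378} = \left(-177\right) \left(- \frac{1}{4419}\right) - - \frac{277}{21} = \frac{59}{1473} + \frac{277}{21} = \frac{136420}{10311}$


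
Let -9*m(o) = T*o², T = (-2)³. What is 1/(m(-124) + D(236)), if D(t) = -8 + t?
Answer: 9/125060 ≈ 7.1966e-5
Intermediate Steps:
T = -8
m(o) = 8*o²/9 (m(o) = -(-8)*o²/9 = 8*o²/9)
1/(m(-124) + D(236)) = 1/((8/9)*(-124)² + (-8 + 236)) = 1/((8/9)*15376 + 228) = 1/(123008/9 + 228) = 1/(125060/9) = 9/125060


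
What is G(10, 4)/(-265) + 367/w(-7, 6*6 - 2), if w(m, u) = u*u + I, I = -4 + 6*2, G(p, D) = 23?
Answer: 70483/308460 ≈ 0.22850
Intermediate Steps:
I = 8 (I = -4 + 12 = 8)
w(m, u) = 8 + u² (w(m, u) = u*u + 8 = u² + 8 = 8 + u²)
G(10, 4)/(-265) + 367/w(-7, 6*6 - 2) = 23/(-265) + 367/(8 + (6*6 - 2)²) = 23*(-1/265) + 367/(8 + (36 - 2)²) = -23/265 + 367/(8 + 34²) = -23/265 + 367/(8 + 1156) = -23/265 + 367/1164 = 70483/308460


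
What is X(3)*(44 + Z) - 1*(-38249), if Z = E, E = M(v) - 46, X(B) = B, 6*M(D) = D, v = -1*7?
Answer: 76479/2 ≈ 38240.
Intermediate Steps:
v = -7
M(D) = D/6
E = -283/6 (E = (⅙)*(-7) - 46 = -7/6 - 46 = -283/6 ≈ -47.167)
Z = -283/6 ≈ -47.167
X(3)*(44 + Z) - 1*(-38249) = 3*(44 - 283/6) - 1*(-38249) = 3*(-19/6) + 38249 = -19/2 + 38249 = 76479/2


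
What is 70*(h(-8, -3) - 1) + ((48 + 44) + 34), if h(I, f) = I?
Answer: -504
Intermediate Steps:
70*(h(-8, -3) - 1) + ((48 + 44) + 34) = 70*(-8 - 1) + ((48 + 44) + 34) = 70*(-9) + (92 + 34) = -630 + 126 = -504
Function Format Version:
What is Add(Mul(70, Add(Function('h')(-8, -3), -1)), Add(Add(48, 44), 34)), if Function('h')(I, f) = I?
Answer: -504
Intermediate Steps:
Add(Mul(70, Add(Function('h')(-8, -3), -1)), Add(Add(48, 44), 34)) = Add(Mul(70, Add(-8, -1)), Add(Add(48, 44), 34)) = Add(Mul(70, -9), Add(92, 34)) = Add(-630, 126) = -504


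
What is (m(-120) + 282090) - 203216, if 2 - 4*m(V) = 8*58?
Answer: 157517/2 ≈ 78759.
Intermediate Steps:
m(V) = -231/2 (m(V) = ½ - 2*58 = ½ - ¼*464 = ½ - 116 = -231/2)
(m(-120) + 282090) - 203216 = (-231/2 + 282090) - 203216 = 563949/2 - 203216 = 157517/2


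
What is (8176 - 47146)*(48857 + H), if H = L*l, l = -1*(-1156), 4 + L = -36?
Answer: -101984490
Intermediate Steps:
L = -40 (L = -4 - 36 = -40)
l = 1156
H = -46240 (H = -40*1156 = -46240)
(8176 - 47146)*(48857 + H) = (8176 - 47146)*(48857 - 46240) = -38970*2617 = -101984490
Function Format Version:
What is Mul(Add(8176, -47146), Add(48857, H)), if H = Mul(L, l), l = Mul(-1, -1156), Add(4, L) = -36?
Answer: -101984490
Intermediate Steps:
L = -40 (L = Add(-4, -36) = -40)
l = 1156
H = -46240 (H = Mul(-40, 1156) = -46240)
Mul(Add(8176, -47146), Add(48857, H)) = Mul(Add(8176, -47146), Add(48857, -46240)) = Mul(-38970, 2617) = -101984490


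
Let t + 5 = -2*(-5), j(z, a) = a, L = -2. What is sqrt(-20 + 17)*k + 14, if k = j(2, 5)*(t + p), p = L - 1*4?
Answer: 14 - 5*I*sqrt(3) ≈ 14.0 - 8.6602*I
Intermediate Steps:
t = 5 (t = -5 - 2*(-5) = -5 + 10 = 5)
p = -6 (p = -2 - 1*4 = -2 - 4 = -6)
k = -5 (k = 5*(5 - 6) = 5*(-1) = -5)
sqrt(-20 + 17)*k + 14 = sqrt(-20 + 17)*(-5) + 14 = sqrt(-3)*(-5) + 14 = (I*sqrt(3))*(-5) + 14 = -5*I*sqrt(3) + 14 = 14 - 5*I*sqrt(3)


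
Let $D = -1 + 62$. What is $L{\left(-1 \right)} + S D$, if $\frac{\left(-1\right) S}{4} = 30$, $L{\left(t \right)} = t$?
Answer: $-7321$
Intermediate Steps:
$S = -120$ ($S = \left(-4\right) 30 = -120$)
$D = 61$
$L{\left(-1 \right)} + S D = -1 - 7320 = -7321$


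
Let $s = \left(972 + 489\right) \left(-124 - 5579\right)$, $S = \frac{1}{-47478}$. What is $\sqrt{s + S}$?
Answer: $\frac{5 i \sqrt{751274089922226}}{47478} \approx 2886.5 i$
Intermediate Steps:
$S = - \frac{1}{47478} \approx -2.1062 \cdot 10^{-5}$
$s = -8332083$ ($s = 1461 \left(-5703\right) = -8332083$)
$\sqrt{s + S} = \sqrt{-8332083 - \frac{1}{47478}} = \sqrt{- \frac{395590636675}{47478}} = \frac{5 i \sqrt{751274089922226}}{47478}$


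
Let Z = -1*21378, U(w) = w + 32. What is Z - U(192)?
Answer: -21602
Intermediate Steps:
U(w) = 32 + w
Z = -21378
Z - U(192) = -21378 - (32 + 192) = -21378 - 1*224 = -21378 - 224 = -21602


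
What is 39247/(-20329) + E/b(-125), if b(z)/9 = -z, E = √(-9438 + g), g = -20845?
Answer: -39247/20329 + I*√30283/1125 ≈ -1.9306 + 0.15468*I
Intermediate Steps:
E = I*√30283 (E = √(-9438 - 20845) = √(-30283) = I*√30283 ≈ 174.02*I)
b(z) = -9*z (b(z) = 9*(-z) = -9*z)
39247/(-20329) + E/b(-125) = 39247/(-20329) + (I*√30283)/((-9*(-125))) = 39247*(-1/20329) + (I*√30283)/1125 = -39247/20329 + (I*√30283)*(1/1125) = -39247/20329 + I*√30283/1125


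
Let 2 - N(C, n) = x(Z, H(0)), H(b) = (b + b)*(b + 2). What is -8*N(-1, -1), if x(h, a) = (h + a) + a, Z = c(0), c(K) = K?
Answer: -16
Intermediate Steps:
H(b) = 2*b*(2 + b) (H(b) = (2*b)*(2 + b) = 2*b*(2 + b))
Z = 0
x(h, a) = h + 2*a (x(h, a) = (a + h) + a = h + 2*a)
N(C, n) = 2 (N(C, n) = 2 - (0 + 2*(2*0*(2 + 0))) = 2 - (0 + 2*(2*0*2)) = 2 - (0 + 2*0) = 2 - (0 + 0) = 2 - 1*0 = 2 + 0 = 2)
-8*N(-1, -1) = -8*2 = -16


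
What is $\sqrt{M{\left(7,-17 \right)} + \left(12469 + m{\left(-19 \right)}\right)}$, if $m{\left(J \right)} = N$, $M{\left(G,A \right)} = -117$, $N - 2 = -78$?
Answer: $6 \sqrt{341} \approx 110.8$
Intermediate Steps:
$N = -76$ ($N = 2 - 78 = -76$)
$m{\left(J \right)} = -76$
$\sqrt{M{\left(7,-17 \right)} + \left(12469 + m{\left(-19 \right)}\right)} = \sqrt{-117 + \left(12469 - 76\right)} = \sqrt{-117 + 12393} = \sqrt{12276} = 6 \sqrt{341}$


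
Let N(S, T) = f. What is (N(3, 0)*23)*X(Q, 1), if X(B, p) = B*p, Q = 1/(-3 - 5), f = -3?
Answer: 69/8 ≈ 8.6250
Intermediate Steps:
N(S, T) = -3
Q = -⅛ (Q = 1/(-8) = -⅛ ≈ -0.12500)
(N(3, 0)*23)*X(Q, 1) = (-3*23)*(-⅛*1) = -69*(-⅛) = 69/8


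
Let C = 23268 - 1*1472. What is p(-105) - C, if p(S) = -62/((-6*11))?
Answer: -719237/33 ≈ -21795.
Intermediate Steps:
p(S) = 31/33 (p(S) = -62/(-66) = -62*(-1/66) = 31/33)
C = 21796 (C = 23268 - 1472 = 21796)
p(-105) - C = 31/33 - 1*21796 = 31/33 - 21796 = -719237/33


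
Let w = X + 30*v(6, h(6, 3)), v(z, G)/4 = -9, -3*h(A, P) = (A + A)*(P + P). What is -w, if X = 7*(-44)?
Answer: 1388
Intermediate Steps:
h(A, P) = -4*A*P/3 (h(A, P) = -(A + A)*(P + P)/3 = -2*A*2*P/3 = -4*A*P/3)
X = -308
v(z, G) = -36 (v(z, G) = 4*(-9) = -36)
w = -1388 (w = -308 + 30*(-36) = -308 - 1080 = -1388)
-w = -1*(-1388) = 1388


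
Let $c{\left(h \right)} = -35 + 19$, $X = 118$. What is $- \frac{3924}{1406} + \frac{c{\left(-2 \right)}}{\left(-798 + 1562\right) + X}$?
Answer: $- \frac{870866}{310023} \approx -2.809$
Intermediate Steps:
$c{\left(h \right)} = -16$
$- \frac{3924}{1406} + \frac{c{\left(-2 \right)}}{\left(-798 + 1562\right) + X} = - \frac{3924}{1406} - \frac{16}{\left(-798 + 1562\right) + 118} = \left(-3924\right) \frac{1}{1406} - \frac{16}{764 + 118} = - \frac{1962}{703} - \frac{16}{882} = - \frac{1962}{703} - \frac{8}{441} = - \frac{870866}{310023}$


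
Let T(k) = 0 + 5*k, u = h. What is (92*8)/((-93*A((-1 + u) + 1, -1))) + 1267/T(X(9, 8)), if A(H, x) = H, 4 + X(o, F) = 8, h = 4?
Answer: 114151/1860 ≈ 61.372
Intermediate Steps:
u = 4
X(o, F) = 4 (X(o, F) = -4 + 8 = 4)
T(k) = 5*k
(92*8)/((-93*A((-1 + u) + 1, -1))) + 1267/T(X(9, 8)) = (92*8)/((-93*((-1 + 4) + 1))) + 1267/((5*4)) = 736/((-93*(3 + 1))) + 1267/20 = 736/((-93*4)) + 1267*(1/20) = 736/(-372) + 1267/20 = 736*(-1/372) + 1267/20 = -184/93 + 1267/20 = 114151/1860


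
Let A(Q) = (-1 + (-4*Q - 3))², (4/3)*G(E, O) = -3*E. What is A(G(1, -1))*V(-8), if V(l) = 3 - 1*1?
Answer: 50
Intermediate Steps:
V(l) = 2 (V(l) = 3 - 1 = 2)
G(E, O) = -9*E/4 (G(E, O) = 3*(-3*E)/4 = -9*E/4)
A(Q) = (-4 - 4*Q)² (A(Q) = (-1 + (-3 - 4*Q))² = (-4 - 4*Q)²)
A(G(1, -1))*V(-8) = (16*(1 - 9/4*1)²)*2 = (16*(1 - 9/4)²)*2 = (16*(-5/4)²)*2 = (16*(25/16))*2 = 25*2 = 50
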